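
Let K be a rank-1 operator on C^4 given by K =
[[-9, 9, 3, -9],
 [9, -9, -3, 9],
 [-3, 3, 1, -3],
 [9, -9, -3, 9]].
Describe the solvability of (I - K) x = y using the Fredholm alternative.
(I - K) is invertible (det(I - K) = 9 ≠ 0), so for every y in C^4 the equation (I - K) x = y has a unique solution.

K has rank 1, so it is an outer product K = u v^T: every row of K is a multiple of one row vector. Reading off the entries, u = (-3, 3, -1, 3) and v = (3, -3, -1, 3) (row i of K equals u_i·v^T). A rank-one matrix u v^T satisfies K u = u (v·u) and kills the (3)-dimensional subspace v^⊥, so its characteristic polynomial is lambda^3 (lambda - v·u) with v·u = tr K = -8. Hence the eigenvalues of I - K are 1 (multiplicity 3) and 1 - (-8) = 9, so det(I - K) = 9. (Direct check: I - K =
[[10, -9, -3, 9],
 [-9, 10, 3, -9],
 [3, -3, 0, 3],
 [-9, 9, 3, -8]]
has determinant 9.) The finite-dimensional Fredholm alternative says: either (I - K) is invertible, or ker(I - K) ≠ {0} and then range(I - K) = ker((I - K)^*)^⊥, with dim ker(I - K) = dim ker((I - K)^*). Since det(I - K) ≠ 0, 1 is not an eigenvalue of K and ker(I - K) = {0}, so we are in the first case: for every y there is a unique x = (I - K)^(-1) y. Explicitly, by the Sherman–Morrison formula, (I - u v^T)^(-1) = I + u v^T/(1 - v·u), i.e. (I - K)^(-1) = I + K/(9).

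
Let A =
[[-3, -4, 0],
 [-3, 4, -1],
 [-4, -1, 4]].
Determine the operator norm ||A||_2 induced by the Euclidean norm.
||A||_2 ≈ 6.7504 (= sqrt(largest eigenvalue of A^T A))

||A||_2 = sigma_max(A) = sqrt(lambda_max(A^T A)). Form the symmetric matrix M = A^T A =
[[34, 4, -13],
 [4, 33, -8],
 [-13, -8, 17]].
Its characteristic polynomial (trace, sum of principal 2x2 minors, determinant of M give the coefficients) is
  p(λ) = det(λ I - M) = λ^3 - 84λ^2 + 2012λ - 11881.
No integer candidate from the rational root theorem (±divisors of 11881) is a root, so the roots are irrational. The cubic discriminant is Δ = 149018773 > 0, so there are three distinct real roots. p(8) = -649 and p(9) = 152 have opposite signs, so a root lies in (8, 9); Newton's method refines it to λ ≈ 8.7985. p(29) = 212 and p(30) = -121 have opposite signs, so a root lies in (29, 30); Newton's method refines it to λ ≈ 29.6334. p(45) = -316 and p(46) = 263 have opposite signs, so a root lies in (45, 46); Newton's method refines it to λ ≈ 45.568. Check (Vieta): the three roots sum to 84, matching tr M = 84.
So the eigenvalues of A^T A are ≈ 8.7985, 29.6334, 45.568 (all ≥ 0, as they must be for A^T A). The largest is λ_max ≈ 45.568, hence ||A||_2 = sqrt(λ_max) ≈ 6.7504.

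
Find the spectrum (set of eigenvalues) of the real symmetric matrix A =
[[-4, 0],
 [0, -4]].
sigma(A) ≈ {-4} (-4 with multiplicity 2)

A is real symmetric, so its spectrum consists of real eigenvalues. Expanding the characteristic polynomial of the displayed matrix gives
  det(λ I - A) = p(λ) = λ^2 + (8)λ + (16).
Solving p(λ) = 0 yields eigenvalues ≈ -4, -4. (A is shown rounded to 4 decimals, so these recover the underlying integer eigenvalues to within that precision.)
Verification: the trace of A = -8 equals the sum of eigenvalues -8, and det(A) ≈ 16.0000 matches the eigenvalue product 16.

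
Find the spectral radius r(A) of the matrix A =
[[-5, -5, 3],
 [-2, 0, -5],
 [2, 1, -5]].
r(A) ≈ 6.0404

The eigenvalues of A are the roots of its characteristic polynomial. With M = A (coefficients from the trace, the sum of principal 2x2 minors, and det A):
  p(λ) = det(λ I - M) = λ^3 + 10λ^2 + 14λ - 69.
No integer candidate from the rational root theorem (±divisors of 69) is a root, so the roots are irrational. The cubic discriminant is Δ = -17803 < 0, so there is one real root and a complex-conjugate pair. p(1) = -44 and p(2) = 7 have opposite signs, so a root lies in (1, 2); Newton's method refines it to λ ≈ 1.8911. Dividing out (λ - (1.8911)) leaves approximately λ^2 + 11.8911λ + 36.487. For λ^2 + 11.8911λ + 36.487 the discriminant is -4.5502. It is negative, so the remaining roots are the complex-conjugate pair λ ≈ -5.9455 ± 1.0666i. Their product equals the constant term, so |λ|^2 ≈ 36.487 and |λ| ≈ 6.0404.
Thus the eigenvalues (to 4 decimals) are 1.8911 (modulus 1.8911); -5.9455 ± 1.0666i (modulus 6.0404). The spectral radius is the largest modulus: r(A) ≈ 6.0404. (Cross-check: r(A) ≤ ||A||_2 ≈ 9.0846; equality holds whenever A is normal, though it can also hold for some non-normal A.)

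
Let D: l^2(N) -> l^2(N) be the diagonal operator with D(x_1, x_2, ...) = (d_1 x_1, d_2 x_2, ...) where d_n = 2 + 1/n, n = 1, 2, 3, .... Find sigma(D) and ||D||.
sigma(D) = {2 + 1/n : n ≥ 1} ∪ {2}; ||D|| = 3

A bounded diagonal operator on l^2 with diagonal entries d_n has spectrum equal to the closure of {d_n : n ≥ 1}: every d_n is an eigenvalue (with eigenvector e_n), so {d_n} ⊂ sigma(D); the spectrum is closed, so its closure is too; and for lambda not in the closure, (D - lambda I) has bounded inverse (the diagonal entries 1/(d_n - lambda) are bounded). For our sequence d_n = 2 + 1/n, n = 1, 2, 3, ...:
  - {d_n} = {2 + 1/n : n ≥ 1}; the only limit point is 2
  - closure = {2 + 1/n : n ≥ 1} ∪ {2}
For the norm: a diagonal operator has ||D|| = sup_n |d_n|. Here d_n = 2 + 1/n is positive and decreasing, so sup_n |d_n| = d_1 = 2 + 1 = 3. So ||D|| = 3.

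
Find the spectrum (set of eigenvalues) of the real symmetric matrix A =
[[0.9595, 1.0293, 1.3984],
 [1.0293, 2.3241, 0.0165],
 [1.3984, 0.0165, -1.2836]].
sigma(A) ≈ {-2, 1, 3}

A is real symmetric, so its spectrum consists of real eigenvalues. Expanding the characteristic polynomial of the displayed matrix gives
  det(λ I - A) = p(λ) = λ^3 + (-2)λ^2 + (-5)λ + (6).
Solving p(λ) = 0 yields eigenvalues ≈ -2, 1, 3. (A is shown rounded to 4 decimals, so these recover the underlying integer eigenvalues to within that precision.)
Verification: the trace of A = 2 equals the sum of eigenvalues 2, and det(A) ≈ -6.0001 matches the eigenvalue product -6.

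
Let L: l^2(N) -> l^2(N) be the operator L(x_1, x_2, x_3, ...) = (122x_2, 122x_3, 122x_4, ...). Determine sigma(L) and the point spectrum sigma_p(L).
sigma(L) = closed disk {z in C : |z| ≤ 122}; sigma_p(L) = open disk {z in C : |z| < 122}

Note L = 122·V where V is the unit left shift (V x)_k = x_{k+1}; so sigma(L) = 122·sigma(V) and ||L|| = 122||V||. ||L x||^2 = 14884sum_{k≥2} |x_k|^2 ≤ 14884||x||^2, with equality on {x : x_1 = 0}, so ||L|| = 122. For any lambda with |lambda| < 122, set r = lambda/122 (|r| < 1); the vector x = (1, r, r^2, ...) is in l^2 and satisfies L x = 122(r, r^2, ...) = lambda x, so lambda is an eigenvalue. On the boundary |lambda| = 122 the geometric series diverges, so no l^2 eigenvector exists, but these lambda lie in the approximate point spectrum. Hence sigma(L) is the closed disk of radius 122 and sigma_p(L) is the open disk.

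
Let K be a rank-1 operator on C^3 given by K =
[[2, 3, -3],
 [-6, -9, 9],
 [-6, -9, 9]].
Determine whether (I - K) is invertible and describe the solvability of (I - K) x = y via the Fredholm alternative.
(I - K) is invertible (det(I - K) = -1 ≠ 0), so for every y in C^3 the equation (I - K) x = y has a unique solution.

K has rank 1, so it is an outer product K = u v^T: every row of K is a multiple of one row vector. Reading off the entries, u = (-1, 3, 3) and v = (-2, -3, 3) (row i of K equals u_i·v^T). A rank-one matrix u v^T satisfies K u = u (v·u) and kills the (2)-dimensional subspace v^⊥, so its characteristic polynomial is lambda^2 (lambda - v·u) with v·u = tr K = 2. Hence the eigenvalues of I - K are 1 (multiplicity 2) and 1 - (2) = -1, so det(I - K) = -1. (Direct check: I - K =
[[-1, -3, 3],
 [6, 10, -9],
 [6, 9, -8]]
has determinant -1.) The finite-dimensional Fredholm alternative says: either (I - K) is invertible, or ker(I - K) ≠ {0} and then range(I - K) = ker((I - K)^*)^⊥, with dim ker(I - K) = dim ker((I - K)^*). Since det(I - K) ≠ 0, 1 is not an eigenvalue of K and ker(I - K) = {0}, so we are in the first case: for every y there is a unique x = (I - K)^(-1) y. Explicitly, by the Sherman–Morrison formula, (I - u v^T)^(-1) = I + u v^T/(1 - v·u), i.e. (I - K)^(-1) = I - K.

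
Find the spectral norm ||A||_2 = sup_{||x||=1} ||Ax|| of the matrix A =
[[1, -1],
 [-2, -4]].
||A||_2 = sqrt((22 + sqrt(340))/2) ≈ 4.4966 (= sqrt(largest eigenvalue of A^T A))

||A||_2 = sigma_max(A) = sqrt(lambda_max(A^T A)). Form the symmetric matrix M = A^T A =
[[5, 7],
 [7, 17]].
Its characteristic polynomial (trace, determinant of M give the coefficients) is
  p(λ) = det(λ I - M) = λ^2 - 22λ + 36.
For λ^2 - 22λ + 36 the discriminant is 340. It is nonnegative but not a perfect square, so the roots are real and irrational: λ = (22 ± sqrt(340))/2 ≈ 20.2195, 1.7805.
So the eigenvalues of A^T A are ≈ 1.7805, 20.2195 (all ≥ 0, as they must be for A^T A). The largest is λ_max = (22 + sqrt(340))/2 ≈ 20.2195, hence ||A||_2 = sqrt(λ_max) = sqrt((22 + sqrt(340))/2) ≈ 4.4966.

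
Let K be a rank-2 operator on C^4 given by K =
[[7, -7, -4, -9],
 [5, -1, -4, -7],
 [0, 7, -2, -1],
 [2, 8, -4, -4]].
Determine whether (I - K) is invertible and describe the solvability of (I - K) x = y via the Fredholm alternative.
(I - K) is invertible (det(I - K) = 99 ≠ 0), so for every y in C^4 the equation (I - K) x = y has a unique solution.

K has rank 2 and factors as K = U V^T = u1 v1^T + u2 v2^T with u1 = (-3, -1, 2, 2), v1 = (-1, 3, 0, 1), u2 = (2, 2, 1, 2), v2 = (2, 1, -2, -3) (multiplying out reproduces the displayed K). The nonzero eigenvalues of U V^T coincide with those of the 2 x 2 matrix G = V^T U = [[v1·u1, v1·u2], [v2·u1, v2·u2]] = [[2, 6], [-17, -2]], and by the Sylvester determinant identity det(I_4 - U V^T) = det(I_2 - V^T U) = det([[-1, -6], [17, 3]]) = (-1)(3) - (-6)(17) = 99. (Direct check: I - K =
[[-6, 7, 4, 9],
 [-5, 2, 4, 7],
 [0, -7, 3, 1],
 [-2, -8, 4, 5]]
has determinant 99.) The finite-dimensional Fredholm alternative says: either (I - K) is invertible, or ker(I - K) ≠ {0} and then range(I - K) = ker((I - K)^*)^⊥, with dim ker(I - K) = dim ker((I - K)^*). Since det(I - K) ≠ 0, 1 is not an eigenvalue of K and ker(I - K) = {0}, so we are in the first case: for every y there is a unique x = (I - K)^(-1) y. (Explicitly, by the Woodbury identity, (I - U V^T)^(-1) = I + U (I_2 - G)^(-1) V^T.)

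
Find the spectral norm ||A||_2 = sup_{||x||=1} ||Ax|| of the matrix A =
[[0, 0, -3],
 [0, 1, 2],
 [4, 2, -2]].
||A||_2 ≈ 5.1801 (= sqrt(largest eigenvalue of A^T A))

||A||_2 = sigma_max(A) = sqrt(lambda_max(A^T A)). Form the symmetric matrix M = A^T A =
[[16, 8, -8],
 [8, 5, -2],
 [-8, -2, 17]].
Its characteristic polynomial (trace, sum of principal 2x2 minors, determinant of M give the coefficients) is
  p(λ) = det(λ I - M) = λ^3 - 38λ^2 + 305λ - 144.
No integer candidate from the rational root theorem (±divisors of 144) is a root, so the roots are irrational. The cubic discriminant is Δ = 18712736 > 0, so there are three distinct real roots. p(0) = -144 and p(1) = 124 have opposite signs, so a root lies in (0, 1); Newton's method refines it to λ ≈ 0.5033. p(10) = 106 and p(11) = -56 have opposite signs, so a root lies in (10, 11); Newton's method refines it to λ ≈ 10.6631. p(26) = -326 and p(27) = 72 have opposite signs, so a root lies in (26, 27); Newton's method refines it to λ ≈ 26.8337. Check (Vieta): the three roots sum to 38, matching tr M = 38.
So the eigenvalues of A^T A are ≈ 0.5033, 10.6631, 26.8337 (all ≥ 0, as they must be for A^T A). The largest is λ_max ≈ 26.8337, hence ||A||_2 = sqrt(λ_max) ≈ 5.1801.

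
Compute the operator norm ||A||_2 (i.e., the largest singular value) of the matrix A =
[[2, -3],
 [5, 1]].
||A||_2 = sqrt((39 + sqrt(365))/2) ≈ 5.39 (= sqrt(largest eigenvalue of A^T A))

||A||_2 = sigma_max(A) = sqrt(lambda_max(A^T A)). Form the symmetric matrix M = A^T A =
[[29, -1],
 [-1, 10]].
Its characteristic polynomial (trace, determinant of M give the coefficients) is
  p(λ) = det(λ I - M) = λ^2 - 39λ + 289.
For λ^2 - 39λ + 289 the discriminant is 365. It is nonnegative but not a perfect square, so the roots are real and irrational: λ = (39 ± sqrt(365))/2 ≈ 29.0525, 9.9475.
So the eigenvalues of A^T A are ≈ 9.9475, 29.0525 (all ≥ 0, as they must be for A^T A). The largest is λ_max = (39 + sqrt(365))/2 ≈ 29.0525, hence ||A||_2 = sqrt(λ_max) = sqrt((39 + sqrt(365))/2) ≈ 5.39.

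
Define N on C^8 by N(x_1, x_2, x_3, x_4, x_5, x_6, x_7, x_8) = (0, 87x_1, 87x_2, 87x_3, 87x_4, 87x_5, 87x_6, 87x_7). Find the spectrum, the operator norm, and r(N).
sigma(N) = {0}; ||N|| = 87; r(N) = 0. (N is nilpotent with N^8 = 0.)

On C^8, N is a strictly lower-triangular matrix with 87 on the subdiagonal and zeros elsewhere, so its characteristic polynomial is lambda^8 and every eigenvalue is 0: sigma(N) = {0}. For the operator norm, N e_i = 87e_{i+1} for i = 1, ..., 7 and N e_8 = 0, so the singular values of N are 87 (with multiplicity 7) and 0; hence ||N|| = 87. The spectral radius r(N) = max|lambda| = 0. Note ||N|| > r(N) — characteristic of non-normal nilpotent operators. Indeed N^8 = 0.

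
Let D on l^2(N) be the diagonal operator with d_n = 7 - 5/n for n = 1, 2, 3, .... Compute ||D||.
||D|| = 7

For a diagonal operator on l^2 with entries d_n, ||D|| = sup_n |d_n|. Here d_1 = 2, d_2 = 9/2, ..., and d_n = 7 - 5/n increases monotonically toward 7. All terms lie in [2, 7), so |d_n| = d_n and the supremum is the limit 7, which is not attained by any individual d_n. Hence ||D|| = 7.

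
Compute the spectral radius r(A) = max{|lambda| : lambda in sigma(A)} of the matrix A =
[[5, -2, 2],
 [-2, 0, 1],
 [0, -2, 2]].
r(A) ≈ 5.9361

The eigenvalues of A are the roots of its characteristic polynomial. With M = A (coefficients from the trace, the sum of principal 2x2 minors, and det A):
  p(λ) = det(λ I - M) = λ^3 - 7λ^2 + 8λ - 10.
No integer candidate from the rational root theorem (±divisors of 10) is a root, so the roots are irrational. The cubic discriminant is Δ = -5252 < 0, so there is one real root and a complex-conjugate pair. p(5) = -20 and p(6) = 2 have opposite signs, so a root lies in (5, 6); Newton's method refines it to λ ≈ 5.9361. Dividing out (λ - (5.9361)) leaves approximately λ^2 - 1.0639λ + 1.6846. For λ^2 - 1.0639λ + 1.6846 the discriminant is -5.6066. It is negative, so the remaining roots are the complex-conjugate pair λ ≈ 0.5319 ± 1.1839i. Their product equals the constant term, so |λ|^2 ≈ 1.6846 and |λ| ≈ 1.2979.
Thus the eigenvalues (to 4 decimals) are 5.9361 (modulus 5.9361); 0.5319 ± 1.1839i (modulus 1.2979). The spectral radius is the largest modulus: r(A) ≈ 5.9361. (Cross-check: r(A) ≤ ||A||_2 ≈ 6.079; equality holds whenever A is normal, though it can also hold for some non-normal A.)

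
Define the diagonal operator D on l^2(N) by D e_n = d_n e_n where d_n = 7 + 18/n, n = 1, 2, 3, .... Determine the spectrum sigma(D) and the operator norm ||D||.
sigma(D) = {7 + 18/n : n ≥ 1} ∪ {7}; ||D|| = 25

A bounded diagonal operator on l^2 with diagonal entries d_n has spectrum equal to the closure of {d_n : n ≥ 1}: every d_n is an eigenvalue (with eigenvector e_n), so {d_n} ⊂ sigma(D); the spectrum is closed, so its closure is too; and for lambda not in the closure, (D - lambda I) has bounded inverse (the diagonal entries 1/(d_n - lambda) are bounded). For our sequence d_n = 7 + 18/n, n = 1, 2, 3, ...:
  - {d_n} = {7 + 18/n : n ≥ 1}; the only limit point is 7
  - closure = {7 + 18/n : n ≥ 1} ∪ {7}
For the norm: a diagonal operator has ||D|| = sup_n |d_n|. Here d_n = 7 + 18/n is positive and decreasing, so sup_n |d_n| = d_1 = 7 + 18 = 25. So ||D|| = 25.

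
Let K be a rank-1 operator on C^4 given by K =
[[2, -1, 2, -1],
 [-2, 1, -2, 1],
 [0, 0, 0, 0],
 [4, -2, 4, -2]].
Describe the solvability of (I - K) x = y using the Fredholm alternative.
(I - K) is singular (det(I - K) = 0, i.e. 1 ∈ sigma(K)). (I - K) x = y is solvable iff y ⊥ ker((I - K)^*) = span{(2, -1, 2, -1)}, i.e. iff 2y_1 - y_2 + 2y_3 - y_4 = 0. When solvable, the solutions are x = y + c·(1, -1, 0, 2), c arbitrary (ker(I - K) = span{(1, -1, 0, 2)}, dimension 1).

K has rank 1, so it is an outer product K = u v^T: every row of K is a multiple of one row vector. Reading off the entries, u = (1, -1, 0, 2) and v = (2, -1, 2, -1) (row i of K equals u_i·v^T). A rank-one matrix u v^T satisfies K u = u (v·u) and kills the (3)-dimensional subspace v^⊥, so its characteristic polynomial is lambda^3 (lambda - v·u) with v·u = tr K = 1. Hence the eigenvalues of I - K are 1 (multiplicity 3) and 1 - (1) = 0, so det(I - K) = 0. (Direct check: I - K =
[[-1, 1, -2, 1],
 [2, 0, 2, -1],
 [0, 0, 1, 0],
 [-4, 2, -4, 3]]
has determinant 0.) So 1 is an eigenvalue of K and (I - K) is not invertible. The finite-dimensional Fredholm alternative says: either (I - K) is invertible, or ker(I - K) ≠ {0} and then range(I - K) = ker((I - K)^*)^⊥, with dim ker(I - K) = dim ker((I - K)^*). We are in the second case, so we need both kernels. Kernel of I - K: (I - K) u = u - u (v·u) = u - u = 0, so ker(I - K) = span{u} = span{(1, -1, 0, 2)} (it is exactly 1-dimensional because rank(I - K) = 3). Kernel of the adjoint: K is real, so (I - K)^* = I - K^T = I - v u^T, and (I - v u^T) v = v - v (u·v) = 0; hence ker((I - K)^*) = span{v} = span{(2, -1, 2, -1)}. Therefore (I - K) x = y is solvable iff <y, v> = 0, i.e. iff 2y_1 - y_2 + 2y_3 - y_4 = 0. When this holds, K y = u (v·y) = 0, so (I - K) y = y and x = y is a particular solution; the full solution set is the line x = y + c·u = y + c·(1, -1, 0, 2), c ∈ C.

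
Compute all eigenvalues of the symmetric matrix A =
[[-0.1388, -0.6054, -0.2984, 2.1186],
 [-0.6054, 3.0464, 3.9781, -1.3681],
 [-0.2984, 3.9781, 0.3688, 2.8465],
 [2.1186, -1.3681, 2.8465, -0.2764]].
sigma(A) ≈ {-5, -1, 3, 6}

A is real symmetric, so its spectrum consists of real eigenvalues. Expanding the characteristic polynomial of the displayed matrix gives
  det(λ I - A) = p(λ) = λ^4 + (-3)λ^3 + (-31)λ^2 + (63)λ + (90.0015).
Solving p(λ) = 0 yields eigenvalues ≈ -5, -1, 3, 6. (A is shown rounded to 4 decimals, so these recover the underlying integer eigenvalues to within that precision.)
Verification: the trace of A = 3 equals the sum of eigenvalues 3, and det(A) ≈ 90.0015 matches the eigenvalue product 90.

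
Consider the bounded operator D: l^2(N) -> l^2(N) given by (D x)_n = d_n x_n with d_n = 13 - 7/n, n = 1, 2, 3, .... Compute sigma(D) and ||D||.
sigma(D) = {13 - 7/n : n ≥ 1} ∪ {13}; ||D|| = 13

A bounded diagonal operator on l^2 with diagonal entries d_n has spectrum equal to the closure of {d_n : n ≥ 1}: every d_n is an eigenvalue (with eigenvector e_n), so {d_n} ⊂ sigma(D); the spectrum is closed, so its closure is too; and for lambda not in the closure, (D - lambda I) has bounded inverse (the diagonal entries 1/(d_n - lambda) are bounded). For our sequence d_n = 13 - 7/n, n = 1, 2, 3, ...:
  - {d_n} = {13 - 7/n : n ≥ 1}; the only limit point is 13
  - closure = {13 - 7/n : n ≥ 1} ∪ {13}
For the norm: a diagonal operator has ||D|| = sup_n |d_n|. Here d_n = 13 - 7/n increases monotonically from d_1 = 6 toward 13, with all terms in [6, 13); so sup_n |d_n| = 13 (the supremum is the limit, not attained). So ||D|| = 13.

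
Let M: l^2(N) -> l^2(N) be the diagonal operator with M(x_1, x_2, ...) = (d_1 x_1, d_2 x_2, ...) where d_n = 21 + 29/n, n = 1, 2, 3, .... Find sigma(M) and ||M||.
sigma(M) = {21 + 29/n : n ≥ 1} ∪ {21}; ||M|| = 50

A bounded diagonal operator on l^2 with diagonal entries d_n has spectrum equal to the closure of {d_n : n ≥ 1}: every d_n is an eigenvalue (with eigenvector e_n), so {d_n} ⊂ sigma(M); the spectrum is closed, so its closure is too; and for lambda not in the closure, (M - lambda I) has bounded inverse (the diagonal entries 1/(d_n - lambda) are bounded). For our sequence d_n = 21 + 29/n, n = 1, 2, 3, ...:
  - {d_n} = {21 + 29/n : n ≥ 1}; the only limit point is 21
  - closure = {21 + 29/n : n ≥ 1} ∪ {21}
For the norm: a diagonal operator has ||M|| = sup_n |d_n|. Here d_n = 21 + 29/n is positive and decreasing, so sup_n |d_n| = d_1 = 21 + 29 = 50. So ||M|| = 50.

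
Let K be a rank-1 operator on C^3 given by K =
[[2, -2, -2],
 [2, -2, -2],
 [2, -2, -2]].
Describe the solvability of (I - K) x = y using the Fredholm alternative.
(I - K) is invertible (det(I - K) = 3 ≠ 0), so for every y in C^3 the equation (I - K) x = y has a unique solution.

K has rank 1, so it is an outer product K = u v^T: every row of K is a multiple of one row vector. Reading off the entries, u = (1, 1, 1) and v = (2, -2, -2) (row i of K equals u_i·v^T). A rank-one matrix u v^T satisfies K u = u (v·u) and kills the (2)-dimensional subspace v^⊥, so its characteristic polynomial is lambda^2 (lambda - v·u) with v·u = tr K = -2. Hence the eigenvalues of I - K are 1 (multiplicity 2) and 1 - (-2) = 3, so det(I - K) = 3. (Direct check: I - K =
[[-1, 2, 2],
 [-2, 3, 2],
 [-2, 2, 3]]
has determinant 3.) The finite-dimensional Fredholm alternative says: either (I - K) is invertible, or ker(I - K) ≠ {0} and then range(I - K) = ker((I - K)^*)^⊥, with dim ker(I - K) = dim ker((I - K)^*). Since det(I - K) ≠ 0, 1 is not an eigenvalue of K and ker(I - K) = {0}, so we are in the first case: for every y there is a unique x = (I - K)^(-1) y. Explicitly, by the Sherman–Morrison formula, (I - u v^T)^(-1) = I + u v^T/(1 - v·u), i.e. (I - K)^(-1) = I + K/(3).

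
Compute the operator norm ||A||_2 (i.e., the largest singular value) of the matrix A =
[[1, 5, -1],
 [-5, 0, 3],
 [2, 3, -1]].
||A||_2 ≈ 7.1704 (= sqrt(largest eigenvalue of A^T A))

||A||_2 = sigma_max(A) = sqrt(lambda_max(A^T A)). Form the symmetric matrix M = A^T A =
[[30, 11, -18],
 [11, 34, -8],
 [-18, -8, 11]].
Its characteristic polynomial (trace, sum of principal 2x2 minors, determinant of M give the coefficients) is
  p(λ) = det(λ I - M) = λ^3 - 75λ^2 + 1215λ - 121.
No integer candidate from the rational root theorem (±divisors of 121) is a root, so the roots are irrational. The cubic discriminant is Δ = 1123199568 > 0, so there are three distinct real roots. p(0) = -121 and p(1) = 1020 have opposite signs, so a root lies in (0, 1); Newton's method refines it to λ ≈ 0.1002. p(23) = 316 and p(24) = -337 have opposite signs, so a root lies in (23, 24); Newton's method refines it to λ ≈ 23.4856. p(51) = -580 and p(52) = 867 have opposite signs, so a root lies in (51, 52); Newton's method refines it to λ ≈ 51.4141. Check (Vieta): the three roots sum to 75, matching tr M = 75.
So the eigenvalues of A^T A are ≈ 0.1002, 23.4856, 51.4141 (all ≥ 0, as they must be for A^T A). The largest is λ_max ≈ 51.4141, hence ||A||_2 = sqrt(λ_max) ≈ 7.1704.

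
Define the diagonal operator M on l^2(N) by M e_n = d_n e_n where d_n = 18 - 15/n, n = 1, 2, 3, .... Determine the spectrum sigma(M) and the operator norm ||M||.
sigma(M) = {18 - 15/n : n ≥ 1} ∪ {18}; ||M|| = 18

A bounded diagonal operator on l^2 with diagonal entries d_n has spectrum equal to the closure of {d_n : n ≥ 1}: every d_n is an eigenvalue (with eigenvector e_n), so {d_n} ⊂ sigma(M); the spectrum is closed, so its closure is too; and for lambda not in the closure, (M - lambda I) has bounded inverse (the diagonal entries 1/(d_n - lambda) are bounded). For our sequence d_n = 18 - 15/n, n = 1, 2, 3, ...:
  - {d_n} = {18 - 15/n : n ≥ 1}; the only limit point is 18
  - closure = {18 - 15/n : n ≥ 1} ∪ {18}
For the norm: a diagonal operator has ||M|| = sup_n |d_n|. Here d_n = 18 - 15/n increases monotonically from d_1 = 3 toward 18, with all terms in [3, 18); so sup_n |d_n| = 18 (the supremum is the limit, not attained). So ||M|| = 18.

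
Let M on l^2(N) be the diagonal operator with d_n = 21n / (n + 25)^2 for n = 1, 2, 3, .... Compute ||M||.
||M|| = 21/100 (attained at n = 25)

For M diagonal, ||M|| = sup_n |d_n|. Treat f(x) = 21x / (x + 25)^2 for real x > 0. By the quotient rule, f'(x) = 21(25 - x)/(x + 25)^3, which is positive for x < 25 and negative for x > 25. So f has a unique maximum at x = 25, and since 25 is a positive integer, the supremum over n ≥ 1 is attained at n = 25: d_25 = 21·25/(25 + 25)^2 = 21·25/2500 = 21/100. Hence ||M|| = 21/100.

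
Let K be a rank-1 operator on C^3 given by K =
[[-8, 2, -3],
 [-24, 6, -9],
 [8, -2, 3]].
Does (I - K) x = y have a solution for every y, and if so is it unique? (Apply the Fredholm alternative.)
(I - K) is singular (det(I - K) = 0, i.e. 1 ∈ sigma(K)). (I - K) x = y is solvable iff y ⊥ ker((I - K)^*) = span{(-8, 2, -3)}, i.e. iff -8y_1 + 2y_2 - 3y_3 = 0. When solvable, the solutions are x = y + c·(1, 3, -1), c arbitrary (ker(I - K) = span{(1, 3, -1)}, dimension 1).

K has rank 1, so it is an outer product K = u v^T: every row of K is a multiple of one row vector. Reading off the entries, u = (1, 3, -1) and v = (-8, 2, -3) (row i of K equals u_i·v^T). A rank-one matrix u v^T satisfies K u = u (v·u) and kills the (2)-dimensional subspace v^⊥, so its characteristic polynomial is lambda^2 (lambda - v·u) with v·u = tr K = 1. Hence the eigenvalues of I - K are 1 (multiplicity 2) and 1 - (1) = 0, so det(I - K) = 0. (Direct check: I - K =
[[9, -2, 3],
 [24, -5, 9],
 [-8, 2, -2]]
has determinant 0.) So 1 is an eigenvalue of K and (I - K) is not invertible. The finite-dimensional Fredholm alternative says: either (I - K) is invertible, or ker(I - K) ≠ {0} and then range(I - K) = ker((I - K)^*)^⊥, with dim ker(I - K) = dim ker((I - K)^*). We are in the second case, so we need both kernels. Kernel of I - K: (I - K) u = u - u (v·u) = u - u = 0, so ker(I - K) = span{u} = span{(1, 3, -1)} (it is exactly 1-dimensional because rank(I - K) = 2). Kernel of the adjoint: K is real, so (I - K)^* = I - K^T = I - v u^T, and (I - v u^T) v = v - v (u·v) = 0; hence ker((I - K)^*) = span{v} = span{(-8, 2, -3)}. Therefore (I - K) x = y is solvable iff <y, v> = 0, i.e. iff -8y_1 + 2y_2 - 3y_3 = 0. When this holds, K y = u (v·y) = 0, so (I - K) y = y and x = y is a particular solution; the full solution set is the line x = y + c·u = y + c·(1, 3, -1), c ∈ C.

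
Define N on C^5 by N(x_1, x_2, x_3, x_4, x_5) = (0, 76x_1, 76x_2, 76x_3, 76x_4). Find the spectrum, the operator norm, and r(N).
sigma(N) = {0}; ||N|| = 76; r(N) = 0. (N is nilpotent with N^5 = 0.)

On C^5, N is a strictly lower-triangular matrix with 76 on the subdiagonal and zeros elsewhere, so its characteristic polynomial is lambda^5 and every eigenvalue is 0: sigma(N) = {0}. For the operator norm, N e_i = 76e_{i+1} for i = 1, ..., 4 and N e_5 = 0, so the singular values of N are 76 (with multiplicity 4) and 0; hence ||N|| = 76. The spectral radius r(N) = max|lambda| = 0. Note ||N|| > r(N) — characteristic of non-normal nilpotent operators. Indeed N^5 = 0.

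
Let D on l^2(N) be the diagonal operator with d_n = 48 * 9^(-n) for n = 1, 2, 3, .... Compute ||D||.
||D|| = 16/3 (attained at n = 1)

For D diagonal, ||D|| = sup_n |d_n|. The sequence d_n = 48 * 9^(-n) is positive and strictly decreasing (ratio 9^(-1) < 1), so the supremum is d_1 = 48/9 = 16/3. Hence ||D|| = 16/3.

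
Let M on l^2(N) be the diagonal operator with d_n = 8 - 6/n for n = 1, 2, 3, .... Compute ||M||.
||M|| = 8

For a diagonal operator on l^2 with entries d_n, ||M|| = sup_n |d_n|. Here d_1 = 2, d_2 = 5, ..., and d_n = 8 - 6/n increases monotonically toward 8. All terms lie in [2, 8), so |d_n| = d_n and the supremum is the limit 8, which is not attained by any individual d_n. Hence ||M|| = 8.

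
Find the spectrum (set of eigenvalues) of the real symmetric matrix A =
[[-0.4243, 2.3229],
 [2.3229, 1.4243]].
sigma(A) ≈ {-2, 3}

A is real symmetric, so its spectrum consists of real eigenvalues. Expanding the characteristic polynomial of the displayed matrix gives
  det(λ I - A) = p(λ) = λ^2 + (-1)λ + (-6).
Solving p(λ) = 0 yields eigenvalues ≈ -2, 3. (A is shown rounded to 4 decimals, so these recover the underlying integer eigenvalues to within that precision.)
Verification: the trace of A = 1 equals the sum of eigenvalues 1, and det(A) ≈ -6.0002 matches the eigenvalue product -6.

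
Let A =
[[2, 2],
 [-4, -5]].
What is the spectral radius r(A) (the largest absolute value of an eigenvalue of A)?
r(A) = (3 + sqrt(17))/2 ≈ 3.5616

The eigenvalues of A are the roots of its characteristic polynomial. With M = A (coefficients from the trace and determinant):
  p(λ) = det(λ I - M) = λ^2 + 3λ - 2.
For λ^2 + 3λ - 2 the discriminant is 17. It is nonnegative but not a perfect square, so the roots are real and irrational: λ = (-3 ± sqrt(17))/2 ≈ 0.5616, -3.5616.
Thus the eigenvalues (to 4 decimals) are 0.5616 (modulus 0.5616); -3.5616 (modulus 3.5616). The spectral radius is the largest modulus: r(A) = (3 + sqrt(17))/2 ≈ 3.5616. (Cross-check: r(A) ≤ ||A||_2 ≈ 6.9942; equality holds whenever A is normal, though it can also hold for some non-normal A.)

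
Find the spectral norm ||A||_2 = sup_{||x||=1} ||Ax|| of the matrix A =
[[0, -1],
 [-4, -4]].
||A||_2 = sqrt((33 + sqrt(1025))/2) ≈ 5.7016 (= sqrt(largest eigenvalue of A^T A))

||A||_2 = sigma_max(A) = sqrt(lambda_max(A^T A)). Form the symmetric matrix M = A^T A =
[[16, 16],
 [16, 17]].
Its characteristic polynomial (trace, determinant of M give the coefficients) is
  p(λ) = det(λ I - M) = λ^2 - 33λ + 16.
For λ^2 - 33λ + 16 the discriminant is 1025. It is nonnegative but not a perfect square, so the roots are real and irrational: λ = (33 ± sqrt(1025))/2 ≈ 32.5078, 0.4922.
So the eigenvalues of A^T A are ≈ 0.4922, 32.5078 (all ≥ 0, as they must be for A^T A). The largest is λ_max = (33 + sqrt(1025))/2 ≈ 32.5078, hence ||A||_2 = sqrt(λ_max) = sqrt((33 + sqrt(1025))/2) ≈ 5.7016.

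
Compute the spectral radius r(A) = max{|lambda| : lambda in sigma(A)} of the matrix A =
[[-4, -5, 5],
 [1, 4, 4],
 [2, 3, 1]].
r(A) ≈ 5.8339

The eigenvalues of A are the roots of its characteristic polynomial. With M = A (coefficients from the trace, the sum of principal 2x2 minors, and det A):
  p(λ) = det(λ I - M) = λ^3 - λ^2 - 33λ + 28.
No integer candidate from the rational root theorem (±divisors of 28) is a root, so the roots are irrational. The cubic discriminant is Δ = 140413 > 0, so there are three distinct real roots. p(-6) = -26 and p(-5) = 43 have opposite signs, so a root lies in (-6, -5); Newton's method refines it to λ ≈ -5.679. p(0) = 28 and p(1) = -5 have opposite signs, so a root lies in (0, 1); Newton's method refines it to λ ≈ 0.8451. p(5) = -37 and p(6) = 10 have opposite signs, so a root lies in (5, 6); Newton's method refines it to λ ≈ 5.8339. Check (Vieta): the three roots sum to 1, matching tr M = 1.
Thus the eigenvalues (to 4 decimals) are -5.679 (modulus 5.679); 0.8451 (modulus 0.8451); 5.8339 (modulus 5.8339). The spectral radius is the largest modulus: r(A) ≈ 5.8339. (Cross-check: r(A) ≤ ||A||_2 ≈ 8.5967; equality holds whenever A is normal, though it can also hold for some non-normal A.)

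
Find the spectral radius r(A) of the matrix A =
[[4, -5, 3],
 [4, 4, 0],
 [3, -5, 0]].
r(A) ≈ 6.8802

The eigenvalues of A are the roots of its characteristic polynomial. With M = A (coefficients from the trace, the sum of principal 2x2 minors, and det A):
  p(λ) = det(λ I - M) = λ^3 - 8λ^2 + 27λ + 96.
No integer candidate from the rational root theorem (±divisors of 96) is a root, so the roots are irrational. The cubic discriminant is Δ = -457548 < 0, so there is one real root and a complex-conjugate pair. p(-3) = -84 and p(-2) = 2 have opposite signs, so a root lies in (-3, -2); Newton's method refines it to λ ≈ -2.028. Dividing out (λ - (-2.028)) leaves approximately λ^2 - 10.028λ + 47.337. For λ^2 - 10.028λ + 47.337 the discriminant is -88.7867. It is negative, so the remaining roots are the complex-conjugate pair λ ≈ 5.014 ± 4.7113i. Their product equals the constant term, so |λ|^2 ≈ 47.337 and |λ| ≈ 6.8802.
Thus the eigenvalues (to 4 decimals) are -2.028 (modulus 2.028); 5.014 ± 4.7113i (modulus 6.8802). The spectral radius is the largest modulus: r(A) ≈ 6.8802. (Cross-check: r(A) ≤ ||A||_2 ≈ 9.0114; equality holds whenever A is normal, though it can also hold for some non-normal A.)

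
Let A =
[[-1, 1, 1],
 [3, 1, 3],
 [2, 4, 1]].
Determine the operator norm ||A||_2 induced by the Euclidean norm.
||A||_2 ≈ 5.7717 (= sqrt(largest eigenvalue of A^T A))

||A||_2 = sigma_max(A) = sqrt(lambda_max(A^T A)). Form the symmetric matrix M = A^T A =
[[14, 10, 10],
 [10, 18, 8],
 [10, 8, 11]].
Its characteristic polynomial (trace, sum of principal 2x2 minors, determinant of M give the coefficients) is
  p(λ) = det(λ I - M) = λ^3 - 43λ^2 + 340λ - 576.
No integer candidate from the rational root theorem (±divisors of 576) is a root, so the roots are irrational. The cubic discriminant is Δ = 15966480 > 0, so there are three distinct real roots. p(2) = -60 and p(3) = 84 have opposite signs, so a root lies in (2, 3); Newton's method refines it to λ ≈ 2.3597. p(7) = 40 and p(8) = -96 have opposite signs, so a root lies in (7, 8); Newton's method refines it to λ ≈ 7.3276. p(33) = -246 and p(34) = 580 have opposite signs, so a root lies in (33, 34); Newton's method refines it to λ ≈ 33.3127. Check (Vieta): the three roots sum to 43, matching tr M = 43.
So the eigenvalues of A^T A are ≈ 2.3597, 7.3276, 33.3127 (all ≥ 0, as they must be for A^T A). The largest is λ_max ≈ 33.3127, hence ||A||_2 = sqrt(λ_max) ≈ 5.7717.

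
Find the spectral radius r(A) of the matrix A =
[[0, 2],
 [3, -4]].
r(A) = (4 + sqrt(40))/2 ≈ 5.1623

The eigenvalues of A are the roots of its characteristic polynomial. With M = A (coefficients from the trace and determinant):
  p(λ) = det(λ I - M) = λ^2 + 4λ - 6.
For λ^2 + 4λ - 6 the discriminant is 40. It is nonnegative but not a perfect square, so the roots are real and irrational: λ = (-4 ± sqrt(40))/2 ≈ 1.1623, -5.1623.
Thus the eigenvalues (to 4 decimals) are 1.1623 (modulus 1.1623); -5.1623 (modulus 5.1623). The spectral radius is the largest modulus: r(A) = (4 + sqrt(40))/2 ≈ 5.1623. (Cross-check: r(A) ≤ ||A||_2 ≈ 5.2631; equality holds whenever A is normal, though it can also hold for some non-normal A.)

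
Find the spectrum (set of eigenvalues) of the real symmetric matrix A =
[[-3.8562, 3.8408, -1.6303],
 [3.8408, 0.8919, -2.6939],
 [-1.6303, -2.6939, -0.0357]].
sigma(A) ≈ {-6, -2, 5}

A is real symmetric, so its spectrum consists of real eigenvalues. Expanding the characteristic polynomial of the displayed matrix gives
  det(λ I - A) = p(λ) = λ^3 + (3)λ^2 + (-28)λ + (-60).
Solving p(λ) = 0 yields eigenvalues ≈ -6, -2, 5. (A is shown rounded to 4 decimals, so these recover the underlying integer eigenvalues to within that precision.)
Verification: the trace of A = -3 equals the sum of eigenvalues -3, and det(A) ≈ 60.0002 matches the eigenvalue product 60.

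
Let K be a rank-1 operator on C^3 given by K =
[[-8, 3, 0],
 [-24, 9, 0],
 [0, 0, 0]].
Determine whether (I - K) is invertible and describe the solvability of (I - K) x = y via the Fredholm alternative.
(I - K) is singular (det(I - K) = 0, i.e. 1 ∈ sigma(K)). (I - K) x = y is solvable iff y ⊥ ker((I - K)^*) = span{(-8, 3, 0)}, i.e. iff -8y_1 + 3y_2 = 0. When solvable, the solutions are x = y + c·(1, 3, 0), c arbitrary (ker(I - K) = span{(1, 3, 0)}, dimension 1).

K has rank 1, so it is an outer product K = u v^T: every row of K is a multiple of one row vector. Reading off the entries, u = (1, 3, 0) and v = (-8, 3, 0) (row i of K equals u_i·v^T). A rank-one matrix u v^T satisfies K u = u (v·u) and kills the (2)-dimensional subspace v^⊥, so its characteristic polynomial is lambda^2 (lambda - v·u) with v·u = tr K = 1. Hence the eigenvalues of I - K are 1 (multiplicity 2) and 1 - (1) = 0, so det(I - K) = 0. (Direct check: I - K =
[[9, -3, 0],
 [24, -8, 0],
 [0, 0, 1]]
has determinant 0.) So 1 is an eigenvalue of K and (I - K) is not invertible. The finite-dimensional Fredholm alternative says: either (I - K) is invertible, or ker(I - K) ≠ {0} and then range(I - K) = ker((I - K)^*)^⊥, with dim ker(I - K) = dim ker((I - K)^*). We are in the second case, so we need both kernels. Kernel of I - K: (I - K) u = u - u (v·u) = u - u = 0, so ker(I - K) = span{u} = span{(1, 3, 0)} (it is exactly 1-dimensional because rank(I - K) = 2). Kernel of the adjoint: K is real, so (I - K)^* = I - K^T = I - v u^T, and (I - v u^T) v = v - v (u·v) = 0; hence ker((I - K)^*) = span{v} = span{(-8, 3, 0)}. Therefore (I - K) x = y is solvable iff <y, v> = 0, i.e. iff -8y_1 + 3y_2 = 0. When this holds, K y = u (v·y) = 0, so (I - K) y = y and x = y is a particular solution; the full solution set is the line x = y + c·u = y + c·(1, 3, 0), c ∈ C.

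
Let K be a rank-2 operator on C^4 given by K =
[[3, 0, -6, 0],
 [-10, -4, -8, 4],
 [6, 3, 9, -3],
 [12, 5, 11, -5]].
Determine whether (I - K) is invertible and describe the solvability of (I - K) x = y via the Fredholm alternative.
(I - K) is invertible (det(I - K) = 10 ≠ 0), so for every y in C^4 the equation (I - K) x = y has a unique solution.

K has rank 2 and factors as K = U V^T = u1 v1^T + u2 v2^T with u1 = (3, 2, -3, -3), v1 = (-2, -1, -3, 1), u2 = (3, -2, 0, 2), v2 = (3, 1, 1, -1) (multiplying out reproduces the displayed K). The nonzero eigenvalues of U V^T coincide with those of the 2 x 2 matrix G = V^T U = [[v1·u1, v1·u2], [v2·u1, v2·u2]] = [[-2, -2], [11, 5]], and by the Sylvester determinant identity det(I_4 - U V^T) = det(I_2 - V^T U) = det([[3, 2], [-11, -4]]) = (3)(-4) - (2)(-11) = 10. (Direct check: I - K =
[[-2, 0, 6, 0],
 [10, 5, 8, -4],
 [-6, -3, -8, 3],
 [-12, -5, -11, 6]]
has determinant 10.) The finite-dimensional Fredholm alternative says: either (I - K) is invertible, or ker(I - K) ≠ {0} and then range(I - K) = ker((I - K)^*)^⊥, with dim ker(I - K) = dim ker((I - K)^*). Since det(I - K) ≠ 0, 1 is not an eigenvalue of K and ker(I - K) = {0}, so we are in the first case: for every y there is a unique x = (I - K)^(-1) y. (Explicitly, by the Woodbury identity, (I - U V^T)^(-1) = I + U (I_2 - G)^(-1) V^T.)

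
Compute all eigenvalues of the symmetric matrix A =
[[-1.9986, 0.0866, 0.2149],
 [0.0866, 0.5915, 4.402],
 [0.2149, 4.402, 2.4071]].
sigma(A) ≈ {-3, -2, 6}

A is real symmetric, so its spectrum consists of real eigenvalues. Expanding the characteristic polynomial of the displayed matrix gives
  det(λ I - A) = p(λ) = λ^3 + (-1)λ^2 + (-24)λ + (-36).
Solving p(λ) = 0 yields eigenvalues ≈ -3, -2, 6. (A is shown rounded to 4 decimals, so these recover the underlying integer eigenvalues to within that precision.)
Verification: the trace of A = 1 equals the sum of eigenvalues 1, and det(A) ≈ 36.0009 matches the eigenvalue product 36.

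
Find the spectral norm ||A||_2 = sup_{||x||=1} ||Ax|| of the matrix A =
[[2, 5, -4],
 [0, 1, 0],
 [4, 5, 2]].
||A||_2 = sqrt((71 + sqrt(4961))/2) ≈ 8.4094 (= sqrt(largest eigenvalue of A^T A))

||A||_2 = sigma_max(A) = sqrt(lambda_max(A^T A)). Form the symmetric matrix M = A^T A =
[[20, 30, 0],
 [30, 51, -10],
 [0, -10, 20]].
Its characteristic polynomial (trace, sum of principal 2x2 minors, determinant of M give the coefficients) is
  p(λ) = det(λ I - M) = λ^3 - 91λ^2 + 1440λ - 400.
By the rational root theorem any rational root is an integer divisor of 400. Testing λ = 20: p(20) = 8000 - 36400 + 28800 - 400 = 0, so λ = 20 is a root. Dividing out (λ - 20) leaves p(λ) = (λ - 20)(λ^2 - 71λ + 20). For λ^2 - 71λ + 20 the discriminant is 4961. It is nonnegative but not a perfect square, so the roots are real and irrational: λ = (71 ± sqrt(4961))/2 ≈ 70.7172, 0.2828.
So the eigenvalues of A^T A are ≈ 0.2828, 20, 70.7172 (all ≥ 0, as they must be for A^T A). The largest is λ_max = (71 + sqrt(4961))/2 ≈ 70.7172, hence ||A||_2 = sqrt(λ_max) = sqrt((71 + sqrt(4961))/2) ≈ 8.4094.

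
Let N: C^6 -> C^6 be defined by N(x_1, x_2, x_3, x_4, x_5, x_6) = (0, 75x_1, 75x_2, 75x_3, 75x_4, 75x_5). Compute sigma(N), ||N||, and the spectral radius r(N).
sigma(N) = {0}; ||N|| = 75; r(N) = 0. (N is nilpotent with N^6 = 0.)

On C^6, N is a strictly lower-triangular matrix with 75 on the subdiagonal and zeros elsewhere, so its characteristic polynomial is lambda^6 and every eigenvalue is 0: sigma(N) = {0}. For the operator norm, N e_i = 75e_{i+1} for i = 1, ..., 5 and N e_6 = 0, so the singular values of N are 75 (with multiplicity 5) and 0; hence ||N|| = 75. The spectral radius r(N) = max|lambda| = 0. Note ||N|| > r(N) — characteristic of non-normal nilpotent operators. Indeed N^6 = 0.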